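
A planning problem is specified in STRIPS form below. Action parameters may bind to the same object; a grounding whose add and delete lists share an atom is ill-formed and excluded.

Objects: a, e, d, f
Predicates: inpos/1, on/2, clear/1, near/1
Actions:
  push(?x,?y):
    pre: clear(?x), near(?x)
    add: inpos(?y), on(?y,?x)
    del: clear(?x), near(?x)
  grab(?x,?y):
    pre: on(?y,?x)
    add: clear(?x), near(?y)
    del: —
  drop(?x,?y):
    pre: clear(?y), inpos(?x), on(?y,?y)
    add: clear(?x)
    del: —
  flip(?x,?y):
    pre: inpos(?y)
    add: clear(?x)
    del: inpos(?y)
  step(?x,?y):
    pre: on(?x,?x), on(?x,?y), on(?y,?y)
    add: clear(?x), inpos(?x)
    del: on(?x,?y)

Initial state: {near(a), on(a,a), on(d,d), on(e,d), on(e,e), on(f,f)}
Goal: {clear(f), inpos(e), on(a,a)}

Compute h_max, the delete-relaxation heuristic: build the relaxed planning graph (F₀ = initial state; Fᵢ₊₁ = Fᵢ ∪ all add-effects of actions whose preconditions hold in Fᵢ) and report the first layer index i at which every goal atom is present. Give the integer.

1

F0 = init (6 atoms)
F1 = F0 ∪ {clear(a), clear(d), clear(e), clear(f), inpos(a), inpos(d), inpos(e), inpos(f), near(d), near(e), near(f)}  (17 atoms)
goal ⊆ F1  ⇒  h_max = 1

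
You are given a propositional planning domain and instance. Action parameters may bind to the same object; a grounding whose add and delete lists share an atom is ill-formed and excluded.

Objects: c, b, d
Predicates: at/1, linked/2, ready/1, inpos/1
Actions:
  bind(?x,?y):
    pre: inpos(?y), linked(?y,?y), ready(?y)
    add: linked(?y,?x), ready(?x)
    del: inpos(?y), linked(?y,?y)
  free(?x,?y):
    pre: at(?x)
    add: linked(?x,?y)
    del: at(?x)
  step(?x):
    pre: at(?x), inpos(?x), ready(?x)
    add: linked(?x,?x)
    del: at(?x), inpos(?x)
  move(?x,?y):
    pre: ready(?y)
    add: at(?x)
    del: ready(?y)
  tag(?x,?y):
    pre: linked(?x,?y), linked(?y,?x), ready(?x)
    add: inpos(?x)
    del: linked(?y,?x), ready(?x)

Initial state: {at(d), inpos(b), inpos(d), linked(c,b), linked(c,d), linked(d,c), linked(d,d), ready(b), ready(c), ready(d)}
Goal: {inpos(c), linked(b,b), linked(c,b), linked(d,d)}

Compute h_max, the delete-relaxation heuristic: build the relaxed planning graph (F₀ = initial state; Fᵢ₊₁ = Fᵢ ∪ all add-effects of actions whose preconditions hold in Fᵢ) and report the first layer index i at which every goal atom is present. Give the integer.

F0 = init (10 atoms)
F1 = F0 ∪ {at(b), at(c), inpos(c), linked(d,b)}  (14 atoms)
F2 = F1 ∪ {linked(b,b), linked(b,c), linked(b,d), linked(c,c)}  (18 atoms)
goal ⊆ F2  ⇒  h_max = 2

2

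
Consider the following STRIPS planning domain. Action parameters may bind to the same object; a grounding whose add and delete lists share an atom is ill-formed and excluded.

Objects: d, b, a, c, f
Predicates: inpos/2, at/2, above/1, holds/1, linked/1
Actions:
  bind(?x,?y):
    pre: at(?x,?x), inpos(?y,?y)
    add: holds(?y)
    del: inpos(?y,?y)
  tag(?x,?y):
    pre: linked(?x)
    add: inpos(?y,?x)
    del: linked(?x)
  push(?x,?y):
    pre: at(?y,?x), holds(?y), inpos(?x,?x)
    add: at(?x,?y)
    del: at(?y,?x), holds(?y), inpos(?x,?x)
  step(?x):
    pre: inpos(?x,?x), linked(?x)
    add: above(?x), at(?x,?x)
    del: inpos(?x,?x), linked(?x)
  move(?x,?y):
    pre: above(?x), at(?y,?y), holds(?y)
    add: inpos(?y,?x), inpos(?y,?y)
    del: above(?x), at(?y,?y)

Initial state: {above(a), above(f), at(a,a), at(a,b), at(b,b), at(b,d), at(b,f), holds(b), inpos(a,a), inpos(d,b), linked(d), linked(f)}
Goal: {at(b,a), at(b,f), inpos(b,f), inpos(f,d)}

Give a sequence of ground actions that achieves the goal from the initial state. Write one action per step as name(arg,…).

bind(b,a); tag(d,f); move(f,b); push(b,a)

1. bind(b,a)  →  {above(a), above(f), at(a,a), at(a,b), at(b,b), at(b,d), at(b,f), holds(a), holds(b), inpos(d,b), linked(d), linked(f)}
2. tag(d,f)  →  {above(a), above(f), at(a,a), at(a,b), at(b,b), at(b,d), at(b,f), holds(a), holds(b), inpos(d,b), inpos(f,d), linked(f)}
3. move(f,b)  →  {above(a), at(a,a), at(a,b), at(b,d), at(b,f), holds(a), holds(b), inpos(b,b), inpos(b,f), inpos(d,b), inpos(f,d), linked(f)}
4. push(b,a)  →  {above(a), at(a,a), at(b,a), at(b,d), at(b,f), holds(b), inpos(b,f), inpos(d,b), inpos(f,d), linked(f)}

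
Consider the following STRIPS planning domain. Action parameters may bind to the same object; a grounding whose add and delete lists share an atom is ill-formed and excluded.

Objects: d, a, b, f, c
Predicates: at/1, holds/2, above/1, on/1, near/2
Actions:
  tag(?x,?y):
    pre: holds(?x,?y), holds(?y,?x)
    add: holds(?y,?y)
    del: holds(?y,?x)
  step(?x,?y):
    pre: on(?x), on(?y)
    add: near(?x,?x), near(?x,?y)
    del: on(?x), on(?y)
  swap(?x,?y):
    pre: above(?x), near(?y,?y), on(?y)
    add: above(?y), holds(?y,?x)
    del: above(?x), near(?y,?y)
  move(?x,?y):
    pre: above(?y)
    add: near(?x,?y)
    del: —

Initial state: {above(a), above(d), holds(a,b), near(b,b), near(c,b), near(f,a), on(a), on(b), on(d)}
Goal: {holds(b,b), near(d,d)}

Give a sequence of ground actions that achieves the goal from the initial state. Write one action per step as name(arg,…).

1. step(d,d)  →  {above(a), above(d), holds(a,b), near(b,b), near(c,b), near(d,d), near(f,a), on(a), on(b)}
2. swap(a,b)  →  {above(b), above(d), holds(a,b), holds(b,a), near(c,b), near(d,d), near(f,a), on(a), on(b)}
3. tag(a,b)  →  {above(b), above(d), holds(a,b), holds(b,b), near(c,b), near(d,d), near(f,a), on(a), on(b)}

step(d,d); swap(a,b); tag(a,b)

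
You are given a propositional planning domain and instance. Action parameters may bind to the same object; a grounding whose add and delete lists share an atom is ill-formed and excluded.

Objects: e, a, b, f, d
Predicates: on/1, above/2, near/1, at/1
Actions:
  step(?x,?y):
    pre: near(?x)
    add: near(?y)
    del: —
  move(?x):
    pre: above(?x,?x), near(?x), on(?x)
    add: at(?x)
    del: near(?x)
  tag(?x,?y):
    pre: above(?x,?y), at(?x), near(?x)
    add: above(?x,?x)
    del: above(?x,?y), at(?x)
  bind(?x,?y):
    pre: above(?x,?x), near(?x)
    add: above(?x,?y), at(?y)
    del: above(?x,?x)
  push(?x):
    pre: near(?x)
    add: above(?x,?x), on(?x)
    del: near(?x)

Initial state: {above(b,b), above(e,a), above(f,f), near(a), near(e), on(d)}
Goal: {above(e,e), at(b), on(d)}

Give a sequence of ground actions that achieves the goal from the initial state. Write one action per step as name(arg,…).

step(e,f); bind(f,b); push(e)

1. step(e,f)  →  {above(b,b), above(e,a), above(f,f), near(a), near(e), near(f), on(d)}
2. bind(f,b)  →  {above(b,b), above(e,a), above(f,b), at(b), near(a), near(e), near(f), on(d)}
3. push(e)  →  {above(b,b), above(e,a), above(e,e), above(f,b), at(b), near(a), near(f), on(d), on(e)}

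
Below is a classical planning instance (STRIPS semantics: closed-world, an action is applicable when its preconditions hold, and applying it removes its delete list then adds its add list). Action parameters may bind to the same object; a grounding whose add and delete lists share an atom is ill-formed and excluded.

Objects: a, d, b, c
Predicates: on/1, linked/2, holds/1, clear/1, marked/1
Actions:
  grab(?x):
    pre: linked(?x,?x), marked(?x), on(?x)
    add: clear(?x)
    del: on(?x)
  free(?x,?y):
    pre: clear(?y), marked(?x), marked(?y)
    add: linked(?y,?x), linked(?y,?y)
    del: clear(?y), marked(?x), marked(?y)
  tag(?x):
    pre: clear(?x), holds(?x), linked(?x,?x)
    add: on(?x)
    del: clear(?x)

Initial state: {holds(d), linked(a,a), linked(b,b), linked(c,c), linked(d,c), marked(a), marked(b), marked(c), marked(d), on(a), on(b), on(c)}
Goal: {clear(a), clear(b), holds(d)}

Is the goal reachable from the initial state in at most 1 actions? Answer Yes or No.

No

1. grab(a)  →  {clear(a), holds(d), linked(a,a), linked(b,b), linked(c,c), linked(d,c), marked(a), marked(b), marked(c), marked(d), on(b), on(c)}
2. grab(b)  →  {clear(a), clear(b), holds(d), linked(a,a), linked(b,b), linked(c,c), linked(d,c), marked(a), marked(b), marked(c), marked(d), on(c)}
optimal plan length = 2; 2 > 1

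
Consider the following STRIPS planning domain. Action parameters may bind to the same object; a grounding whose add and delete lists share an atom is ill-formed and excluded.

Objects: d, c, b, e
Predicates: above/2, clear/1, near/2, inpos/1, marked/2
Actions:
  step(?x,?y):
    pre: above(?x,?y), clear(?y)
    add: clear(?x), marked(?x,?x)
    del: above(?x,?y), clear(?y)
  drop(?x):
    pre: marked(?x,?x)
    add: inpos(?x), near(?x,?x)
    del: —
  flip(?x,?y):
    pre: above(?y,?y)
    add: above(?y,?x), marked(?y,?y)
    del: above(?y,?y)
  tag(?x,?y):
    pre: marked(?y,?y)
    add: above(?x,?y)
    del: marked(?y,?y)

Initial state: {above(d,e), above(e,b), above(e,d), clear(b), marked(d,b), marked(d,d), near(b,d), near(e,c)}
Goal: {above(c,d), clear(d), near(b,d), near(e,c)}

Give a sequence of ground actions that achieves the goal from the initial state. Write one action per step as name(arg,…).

1. step(e,b)  →  {above(d,e), above(e,d), clear(e), marked(d,b), marked(d,d), marked(e,e), near(b,d), near(e,c)}
2. step(d,e)  →  {above(e,d), clear(d), marked(d,b), marked(d,d), marked(e,e), near(b,d), near(e,c)}
3. tag(c,d)  →  {above(c,d), above(e,d), clear(d), marked(d,b), marked(e,e), near(b,d), near(e,c)}

step(e,b); step(d,e); tag(c,d)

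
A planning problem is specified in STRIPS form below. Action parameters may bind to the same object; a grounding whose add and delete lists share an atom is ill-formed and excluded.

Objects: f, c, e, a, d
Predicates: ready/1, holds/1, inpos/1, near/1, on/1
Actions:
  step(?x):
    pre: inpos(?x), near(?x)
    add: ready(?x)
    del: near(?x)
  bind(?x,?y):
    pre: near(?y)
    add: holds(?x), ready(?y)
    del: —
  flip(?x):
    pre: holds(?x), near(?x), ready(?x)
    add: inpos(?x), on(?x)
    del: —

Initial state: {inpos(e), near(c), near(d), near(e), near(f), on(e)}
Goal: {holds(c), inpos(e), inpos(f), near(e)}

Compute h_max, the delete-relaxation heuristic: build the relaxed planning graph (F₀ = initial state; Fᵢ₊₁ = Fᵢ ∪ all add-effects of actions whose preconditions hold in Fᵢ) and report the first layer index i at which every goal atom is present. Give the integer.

F0 = init (6 atoms)
F1 = F0 ∪ {holds(a), holds(c), holds(d), holds(e), holds(f), ready(c), ready(d), ready(e), ready(f)}  (15 atoms)
F2 = F1 ∪ {inpos(c), inpos(d), inpos(f), on(c), on(d), on(f)}  (21 atoms)
goal ⊆ F2  ⇒  h_max = 2

2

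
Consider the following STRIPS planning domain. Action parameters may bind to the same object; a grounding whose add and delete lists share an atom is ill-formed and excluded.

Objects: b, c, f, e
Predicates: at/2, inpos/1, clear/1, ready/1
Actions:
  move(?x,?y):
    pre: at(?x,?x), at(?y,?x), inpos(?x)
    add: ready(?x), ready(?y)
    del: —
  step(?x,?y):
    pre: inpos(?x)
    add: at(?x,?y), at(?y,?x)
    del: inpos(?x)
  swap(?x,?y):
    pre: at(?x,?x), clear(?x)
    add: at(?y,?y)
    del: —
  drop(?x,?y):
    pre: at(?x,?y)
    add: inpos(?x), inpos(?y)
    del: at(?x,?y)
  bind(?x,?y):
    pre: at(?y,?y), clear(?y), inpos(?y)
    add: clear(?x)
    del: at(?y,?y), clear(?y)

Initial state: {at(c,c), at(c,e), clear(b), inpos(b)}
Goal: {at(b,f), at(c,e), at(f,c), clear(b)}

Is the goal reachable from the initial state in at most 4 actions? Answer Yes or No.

Yes

1. step(b,f)  →  {at(b,f), at(c,c), at(c,e), at(f,b), clear(b)}
2. drop(c,c)  →  {at(b,f), at(c,e), at(f,b), clear(b), inpos(c)}
3. step(c,f)  →  {at(b,f), at(c,e), at(c,f), at(f,b), at(f,c), clear(b)}
optimal plan length = 3; 3 ≤ 4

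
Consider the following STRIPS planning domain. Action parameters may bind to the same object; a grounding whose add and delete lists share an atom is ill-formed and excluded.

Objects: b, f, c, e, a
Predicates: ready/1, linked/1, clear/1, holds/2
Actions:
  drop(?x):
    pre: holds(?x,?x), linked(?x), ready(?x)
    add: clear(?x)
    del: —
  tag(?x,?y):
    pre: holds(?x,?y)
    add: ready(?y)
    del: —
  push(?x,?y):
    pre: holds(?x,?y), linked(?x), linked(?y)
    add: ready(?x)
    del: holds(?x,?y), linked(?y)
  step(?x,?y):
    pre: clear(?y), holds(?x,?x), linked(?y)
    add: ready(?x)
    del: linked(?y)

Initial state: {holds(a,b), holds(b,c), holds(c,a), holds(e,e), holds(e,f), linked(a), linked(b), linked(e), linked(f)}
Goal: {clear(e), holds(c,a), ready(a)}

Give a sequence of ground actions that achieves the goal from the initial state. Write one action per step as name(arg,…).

tag(c,a); tag(e,e); drop(e)

1. tag(c,a)  →  {holds(a,b), holds(b,c), holds(c,a), holds(e,e), holds(e,f), linked(a), linked(b), linked(e), linked(f), ready(a)}
2. tag(e,e)  →  {holds(a,b), holds(b,c), holds(c,a), holds(e,e), holds(e,f), linked(a), linked(b), linked(e), linked(f), ready(a), ready(e)}
3. drop(e)  →  {clear(e), holds(a,b), holds(b,c), holds(c,a), holds(e,e), holds(e,f), linked(a), linked(b), linked(e), linked(f), ready(a), ready(e)}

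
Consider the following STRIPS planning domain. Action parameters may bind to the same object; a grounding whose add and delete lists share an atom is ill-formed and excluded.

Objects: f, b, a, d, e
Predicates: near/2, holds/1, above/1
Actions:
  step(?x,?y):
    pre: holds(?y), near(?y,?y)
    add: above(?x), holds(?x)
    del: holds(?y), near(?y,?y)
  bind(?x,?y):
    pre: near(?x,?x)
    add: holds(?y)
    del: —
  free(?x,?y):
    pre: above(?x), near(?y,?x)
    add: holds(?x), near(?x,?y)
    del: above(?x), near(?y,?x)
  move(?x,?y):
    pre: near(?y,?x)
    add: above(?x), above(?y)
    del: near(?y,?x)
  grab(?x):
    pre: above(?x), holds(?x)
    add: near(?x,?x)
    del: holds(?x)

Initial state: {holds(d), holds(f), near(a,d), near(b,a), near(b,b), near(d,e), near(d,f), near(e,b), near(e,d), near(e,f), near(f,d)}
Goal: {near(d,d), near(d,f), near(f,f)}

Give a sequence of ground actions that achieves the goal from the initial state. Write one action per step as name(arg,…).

1. move(d,f)  →  {above(d), above(f), holds(d), holds(f), near(a,d), near(b,a), near(b,b), near(d,e), near(d,f), near(e,b), near(e,d), near(e,f)}
2. grab(f)  →  {above(d), above(f), holds(d), near(a,d), near(b,a), near(b,b), near(d,e), near(d,f), near(e,b), near(e,d), near(e,f), near(f,f)}
3. grab(d)  →  {above(d), above(f), near(a,d), near(b,a), near(b,b), near(d,d), near(d,e), near(d,f), near(e,b), near(e,d), near(e,f), near(f,f)}

move(d,f); grab(f); grab(d)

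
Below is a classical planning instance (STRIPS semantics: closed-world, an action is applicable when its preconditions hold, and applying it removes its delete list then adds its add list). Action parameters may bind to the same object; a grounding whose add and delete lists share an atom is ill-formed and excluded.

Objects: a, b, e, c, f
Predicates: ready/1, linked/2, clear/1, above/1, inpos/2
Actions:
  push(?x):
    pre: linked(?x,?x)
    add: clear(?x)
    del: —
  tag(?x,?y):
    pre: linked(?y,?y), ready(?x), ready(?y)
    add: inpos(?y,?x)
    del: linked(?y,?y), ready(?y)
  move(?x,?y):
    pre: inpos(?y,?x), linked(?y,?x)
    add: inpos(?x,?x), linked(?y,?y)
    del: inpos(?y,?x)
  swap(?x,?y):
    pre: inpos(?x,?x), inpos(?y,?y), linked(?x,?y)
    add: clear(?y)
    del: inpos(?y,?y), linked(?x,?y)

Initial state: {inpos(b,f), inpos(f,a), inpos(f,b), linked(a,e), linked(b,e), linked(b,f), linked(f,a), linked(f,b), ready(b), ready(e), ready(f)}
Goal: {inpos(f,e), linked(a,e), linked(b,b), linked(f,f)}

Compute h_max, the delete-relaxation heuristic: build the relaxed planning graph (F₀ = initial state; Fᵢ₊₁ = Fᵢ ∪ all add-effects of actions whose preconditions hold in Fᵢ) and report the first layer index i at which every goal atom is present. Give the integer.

F0 = init (11 atoms)
F1 = F0 ∪ {inpos(a,a), inpos(b,b), inpos(f,f), linked(b,b), linked(f,f)}  (16 atoms)
F2 = F1 ∪ {clear(a), clear(b), clear(f), inpos(b,e), inpos(f,e)}  (21 atoms)
goal ⊆ F2  ⇒  h_max = 2

2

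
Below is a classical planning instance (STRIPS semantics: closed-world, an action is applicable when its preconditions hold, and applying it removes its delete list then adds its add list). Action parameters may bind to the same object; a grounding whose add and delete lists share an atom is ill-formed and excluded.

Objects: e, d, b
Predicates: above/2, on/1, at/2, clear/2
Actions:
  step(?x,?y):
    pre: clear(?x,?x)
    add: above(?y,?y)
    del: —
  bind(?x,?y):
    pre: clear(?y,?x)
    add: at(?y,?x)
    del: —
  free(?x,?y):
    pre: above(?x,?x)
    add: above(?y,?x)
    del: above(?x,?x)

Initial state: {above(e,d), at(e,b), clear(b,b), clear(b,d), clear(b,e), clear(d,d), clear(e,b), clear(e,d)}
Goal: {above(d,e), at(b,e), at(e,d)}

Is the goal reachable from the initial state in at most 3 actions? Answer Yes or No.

1. step(d,e)  →  {above(e,d), above(e,e), at(e,b), clear(b,b), clear(b,d), clear(b,e), clear(d,d), clear(e,b), clear(e,d)}
2. bind(e,b)  →  {above(e,d), above(e,e), at(b,e), at(e,b), clear(b,b), clear(b,d), clear(b,e), clear(d,d), clear(e,b), clear(e,d)}
3. bind(d,e)  →  {above(e,d), above(e,e), at(b,e), at(e,b), at(e,d), clear(b,b), clear(b,d), clear(b,e), clear(d,d), clear(e,b), clear(e,d)}
4. free(e,d)  →  {above(d,e), above(e,d), at(b,e), at(e,b), at(e,d), clear(b,b), clear(b,d), clear(b,e), clear(d,d), clear(e,b), clear(e,d)}
optimal plan length = 4; 4 > 3

No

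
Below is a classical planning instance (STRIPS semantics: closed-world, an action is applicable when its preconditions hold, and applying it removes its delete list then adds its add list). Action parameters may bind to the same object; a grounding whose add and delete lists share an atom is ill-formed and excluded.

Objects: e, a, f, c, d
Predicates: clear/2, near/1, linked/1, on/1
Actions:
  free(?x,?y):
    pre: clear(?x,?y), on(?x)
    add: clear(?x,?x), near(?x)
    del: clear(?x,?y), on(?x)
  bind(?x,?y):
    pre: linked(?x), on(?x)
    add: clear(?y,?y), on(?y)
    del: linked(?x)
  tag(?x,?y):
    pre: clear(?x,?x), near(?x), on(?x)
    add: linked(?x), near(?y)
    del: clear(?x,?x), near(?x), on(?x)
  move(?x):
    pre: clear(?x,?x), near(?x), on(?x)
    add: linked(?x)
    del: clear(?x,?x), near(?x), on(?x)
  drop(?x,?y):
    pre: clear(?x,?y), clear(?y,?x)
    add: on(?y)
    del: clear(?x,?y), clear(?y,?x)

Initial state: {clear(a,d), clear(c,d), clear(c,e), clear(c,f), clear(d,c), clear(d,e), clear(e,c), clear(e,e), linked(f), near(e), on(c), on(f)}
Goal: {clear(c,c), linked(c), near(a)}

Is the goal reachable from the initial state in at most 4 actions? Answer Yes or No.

1. free(c,e)  →  {clear(a,d), clear(c,c), clear(c,d), clear(c,f), clear(d,c), clear(d,e), clear(e,c), clear(e,e), linked(f), near(c), near(e), on(f)}
2. drop(d,c)  →  {clear(a,d), clear(c,c), clear(c,f), clear(d,e), clear(e,c), clear(e,e), linked(f), near(c), near(e), on(c), on(f)}
3. tag(c,a)  →  {clear(a,d), clear(c,f), clear(d,e), clear(e,c), clear(e,e), linked(c), linked(f), near(a), near(e), on(f)}
4. bind(f,c)  →  {clear(a,d), clear(c,c), clear(c,f), clear(d,e), clear(e,c), clear(e,e), linked(c), near(a), near(e), on(c), on(f)}
optimal plan length = 4; 4 ≤ 4

Yes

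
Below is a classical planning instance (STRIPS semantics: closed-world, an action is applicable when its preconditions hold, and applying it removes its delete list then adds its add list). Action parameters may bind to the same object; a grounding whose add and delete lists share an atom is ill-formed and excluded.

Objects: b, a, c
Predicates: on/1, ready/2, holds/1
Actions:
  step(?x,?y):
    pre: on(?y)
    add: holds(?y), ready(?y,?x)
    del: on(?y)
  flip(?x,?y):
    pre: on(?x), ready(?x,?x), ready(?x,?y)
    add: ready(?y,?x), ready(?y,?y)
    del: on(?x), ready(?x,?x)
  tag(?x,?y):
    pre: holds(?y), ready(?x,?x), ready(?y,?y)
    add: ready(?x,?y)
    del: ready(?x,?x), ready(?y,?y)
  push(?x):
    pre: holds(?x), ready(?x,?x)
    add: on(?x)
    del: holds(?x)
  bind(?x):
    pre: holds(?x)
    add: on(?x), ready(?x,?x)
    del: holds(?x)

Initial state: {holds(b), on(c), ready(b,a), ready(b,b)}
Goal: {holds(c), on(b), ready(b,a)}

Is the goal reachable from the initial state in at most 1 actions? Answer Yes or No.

No

1. step(b,c)  →  {holds(b), holds(c), ready(b,a), ready(b,b), ready(c,b)}
2. push(b)  →  {holds(c), on(b), ready(b,a), ready(b,b), ready(c,b)}
optimal plan length = 2; 2 > 1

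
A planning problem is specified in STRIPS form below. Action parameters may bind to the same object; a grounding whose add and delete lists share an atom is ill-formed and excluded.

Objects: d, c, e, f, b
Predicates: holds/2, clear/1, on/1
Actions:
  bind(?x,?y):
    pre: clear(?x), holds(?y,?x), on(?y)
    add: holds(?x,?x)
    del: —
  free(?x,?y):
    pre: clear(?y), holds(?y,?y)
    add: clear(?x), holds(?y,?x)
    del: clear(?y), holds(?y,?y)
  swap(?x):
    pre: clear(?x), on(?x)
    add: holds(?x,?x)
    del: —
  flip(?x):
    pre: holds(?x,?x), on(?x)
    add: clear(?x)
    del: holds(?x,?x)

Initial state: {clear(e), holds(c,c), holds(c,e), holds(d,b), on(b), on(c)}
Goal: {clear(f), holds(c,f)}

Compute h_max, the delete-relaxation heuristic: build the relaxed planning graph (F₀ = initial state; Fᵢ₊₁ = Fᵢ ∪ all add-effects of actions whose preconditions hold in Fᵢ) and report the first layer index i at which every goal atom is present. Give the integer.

F0 = init (6 atoms)
F1 = F0 ∪ {clear(c), holds(e,e)}  (8 atoms)
F2 = F1 ∪ {clear(b), clear(d), clear(f), holds(c,b), holds(c,d), holds(c,f), holds(e,b), holds(e,c), holds(e,d), holds(e,f)}  (18 atoms)
goal ⊆ F2  ⇒  h_max = 2

2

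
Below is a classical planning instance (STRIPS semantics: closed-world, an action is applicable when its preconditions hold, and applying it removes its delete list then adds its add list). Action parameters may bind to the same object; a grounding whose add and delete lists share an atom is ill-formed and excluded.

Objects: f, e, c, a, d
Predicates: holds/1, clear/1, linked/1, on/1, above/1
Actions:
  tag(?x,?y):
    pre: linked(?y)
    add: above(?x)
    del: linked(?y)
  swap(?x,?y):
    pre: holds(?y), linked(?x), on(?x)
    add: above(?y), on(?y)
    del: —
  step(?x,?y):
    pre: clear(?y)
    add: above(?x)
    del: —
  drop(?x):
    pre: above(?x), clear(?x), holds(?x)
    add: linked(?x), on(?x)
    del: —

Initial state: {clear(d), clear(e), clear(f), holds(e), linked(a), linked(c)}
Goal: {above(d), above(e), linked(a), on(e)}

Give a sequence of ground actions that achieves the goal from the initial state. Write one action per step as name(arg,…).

tag(e,c); step(d,f); drop(e)

1. tag(e,c)  →  {above(e), clear(d), clear(e), clear(f), holds(e), linked(a)}
2. step(d,f)  →  {above(d), above(e), clear(d), clear(e), clear(f), holds(e), linked(a)}
3. drop(e)  →  {above(d), above(e), clear(d), clear(e), clear(f), holds(e), linked(a), linked(e), on(e)}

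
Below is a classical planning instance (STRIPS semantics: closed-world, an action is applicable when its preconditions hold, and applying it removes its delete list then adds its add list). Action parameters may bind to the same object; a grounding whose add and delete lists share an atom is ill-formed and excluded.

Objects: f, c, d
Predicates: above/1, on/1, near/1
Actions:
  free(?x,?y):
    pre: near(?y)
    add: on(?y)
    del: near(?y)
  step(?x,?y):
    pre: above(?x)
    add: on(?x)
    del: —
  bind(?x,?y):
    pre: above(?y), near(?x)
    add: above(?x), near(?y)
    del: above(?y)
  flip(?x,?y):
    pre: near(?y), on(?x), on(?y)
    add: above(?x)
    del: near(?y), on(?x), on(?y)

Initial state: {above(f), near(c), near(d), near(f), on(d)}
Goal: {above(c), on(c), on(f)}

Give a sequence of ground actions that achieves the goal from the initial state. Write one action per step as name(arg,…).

free(f,f); bind(c,f); free(f,c)

1. free(f,f)  →  {above(f), near(c), near(d), on(d), on(f)}
2. bind(c,f)  →  {above(c), near(c), near(d), near(f), on(d), on(f)}
3. free(f,c)  →  {above(c), near(d), near(f), on(c), on(d), on(f)}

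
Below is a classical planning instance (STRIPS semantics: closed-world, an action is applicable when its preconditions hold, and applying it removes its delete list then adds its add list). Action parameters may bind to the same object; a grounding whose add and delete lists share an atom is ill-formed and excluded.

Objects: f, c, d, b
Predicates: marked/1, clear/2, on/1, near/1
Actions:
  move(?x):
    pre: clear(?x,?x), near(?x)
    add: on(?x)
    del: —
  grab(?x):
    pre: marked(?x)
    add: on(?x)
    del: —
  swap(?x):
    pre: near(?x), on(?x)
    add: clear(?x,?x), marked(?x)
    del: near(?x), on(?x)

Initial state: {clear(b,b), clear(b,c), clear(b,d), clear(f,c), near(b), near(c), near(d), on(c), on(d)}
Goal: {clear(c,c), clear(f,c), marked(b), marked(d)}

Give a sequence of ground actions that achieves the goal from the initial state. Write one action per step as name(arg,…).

1. move(b)  →  {clear(b,b), clear(b,c), clear(b,d), clear(f,c), near(b), near(c), near(d), on(b), on(c), on(d)}
2. swap(c)  →  {clear(b,b), clear(b,c), clear(b,d), clear(c,c), clear(f,c), marked(c), near(b), near(d), on(b), on(d)}
3. swap(d)  →  {clear(b,b), clear(b,c), clear(b,d), clear(c,c), clear(d,d), clear(f,c), marked(c), marked(d), near(b), on(b)}
4. swap(b)  →  {clear(b,b), clear(b,c), clear(b,d), clear(c,c), clear(d,d), clear(f,c), marked(b), marked(c), marked(d)}

move(b); swap(c); swap(d); swap(b)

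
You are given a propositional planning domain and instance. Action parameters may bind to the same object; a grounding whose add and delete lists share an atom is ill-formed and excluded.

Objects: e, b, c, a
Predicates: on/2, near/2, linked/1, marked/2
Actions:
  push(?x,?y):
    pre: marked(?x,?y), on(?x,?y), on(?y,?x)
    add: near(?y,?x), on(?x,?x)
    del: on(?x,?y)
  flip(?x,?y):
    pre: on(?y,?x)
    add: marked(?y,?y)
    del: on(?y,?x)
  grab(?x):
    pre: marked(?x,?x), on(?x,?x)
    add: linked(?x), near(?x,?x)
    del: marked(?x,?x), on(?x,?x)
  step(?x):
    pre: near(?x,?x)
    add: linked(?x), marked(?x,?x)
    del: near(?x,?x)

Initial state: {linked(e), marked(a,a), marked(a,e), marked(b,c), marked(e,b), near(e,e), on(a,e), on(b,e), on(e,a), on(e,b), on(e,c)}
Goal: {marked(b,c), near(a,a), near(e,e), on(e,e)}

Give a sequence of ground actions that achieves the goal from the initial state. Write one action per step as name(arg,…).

1. push(e,b)  →  {linked(e), marked(a,a), marked(a,e), marked(b,c), marked(e,b), near(b,e), near(e,e), on(a,e), on(b,e), on(e,a), on(e,c), on(e,e)}
2. push(a,e)  →  {linked(e), marked(a,a), marked(a,e), marked(b,c), marked(e,b), near(b,e), near(e,a), near(e,e), on(a,a), on(b,e), on(e,a), on(e,c), on(e,e)}
3. grab(a)  →  {linked(a), linked(e), marked(a,e), marked(b,c), marked(e,b), near(a,a), near(b,e), near(e,a), near(e,e), on(b,e), on(e,a), on(e,c), on(e,e)}

push(e,b); push(a,e); grab(a)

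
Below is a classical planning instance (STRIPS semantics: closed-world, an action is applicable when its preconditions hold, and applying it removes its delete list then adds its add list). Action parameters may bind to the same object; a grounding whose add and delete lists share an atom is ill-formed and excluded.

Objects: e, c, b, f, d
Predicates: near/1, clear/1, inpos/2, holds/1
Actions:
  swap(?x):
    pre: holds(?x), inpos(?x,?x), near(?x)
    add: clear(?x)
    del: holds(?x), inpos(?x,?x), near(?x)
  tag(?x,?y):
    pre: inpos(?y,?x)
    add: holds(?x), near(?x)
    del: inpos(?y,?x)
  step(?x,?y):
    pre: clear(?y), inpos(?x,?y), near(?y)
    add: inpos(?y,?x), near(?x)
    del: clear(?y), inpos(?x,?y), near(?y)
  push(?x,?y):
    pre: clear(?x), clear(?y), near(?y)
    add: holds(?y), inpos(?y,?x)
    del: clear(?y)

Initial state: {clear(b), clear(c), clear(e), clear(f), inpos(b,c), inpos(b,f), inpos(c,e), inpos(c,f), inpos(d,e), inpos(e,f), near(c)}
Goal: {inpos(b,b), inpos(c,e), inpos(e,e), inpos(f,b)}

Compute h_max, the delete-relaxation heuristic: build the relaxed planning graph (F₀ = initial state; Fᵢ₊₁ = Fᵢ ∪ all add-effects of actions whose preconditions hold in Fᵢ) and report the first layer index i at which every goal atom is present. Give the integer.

F0 = init (11 atoms)
F1 = F0 ∪ {holds(c), holds(e), holds(f), inpos(c,b), inpos(c,c), near(b), near(e), near(f)}  (19 atoms)
F2 = F1 ∪ {holds(b), inpos(b,b), inpos(b,e), inpos(e,b), inpos(e,c), inpos(e,d), inpos(e,e), inpos(f,b), inpos(f,c), inpos(f,e), inpos(f,f), near(d)}  (31 atoms)
goal ⊆ F2  ⇒  h_max = 2

2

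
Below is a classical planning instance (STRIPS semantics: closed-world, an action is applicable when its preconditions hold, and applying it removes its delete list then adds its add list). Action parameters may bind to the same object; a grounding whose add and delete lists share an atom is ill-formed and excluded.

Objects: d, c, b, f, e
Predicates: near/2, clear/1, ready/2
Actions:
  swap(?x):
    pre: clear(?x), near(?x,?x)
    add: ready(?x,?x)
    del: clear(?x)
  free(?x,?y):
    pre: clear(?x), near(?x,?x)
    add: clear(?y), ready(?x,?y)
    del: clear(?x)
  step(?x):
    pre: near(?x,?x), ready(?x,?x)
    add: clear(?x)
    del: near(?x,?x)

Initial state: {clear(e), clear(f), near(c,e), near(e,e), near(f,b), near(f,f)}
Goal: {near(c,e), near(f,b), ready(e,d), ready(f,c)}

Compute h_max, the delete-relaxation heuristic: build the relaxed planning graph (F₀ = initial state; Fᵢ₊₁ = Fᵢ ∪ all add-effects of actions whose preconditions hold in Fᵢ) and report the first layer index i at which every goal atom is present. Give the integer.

F0 = init (6 atoms)
F1 = F0 ∪ {clear(b), clear(c), clear(d), ready(e,b), ready(e,c), ready(e,d), ready(e,e), ready(e,f), ready(f,b), ready(f,c), ready(f,d), ready(f,e), ready(f,f)}  (19 atoms)
goal ⊆ F1  ⇒  h_max = 1

1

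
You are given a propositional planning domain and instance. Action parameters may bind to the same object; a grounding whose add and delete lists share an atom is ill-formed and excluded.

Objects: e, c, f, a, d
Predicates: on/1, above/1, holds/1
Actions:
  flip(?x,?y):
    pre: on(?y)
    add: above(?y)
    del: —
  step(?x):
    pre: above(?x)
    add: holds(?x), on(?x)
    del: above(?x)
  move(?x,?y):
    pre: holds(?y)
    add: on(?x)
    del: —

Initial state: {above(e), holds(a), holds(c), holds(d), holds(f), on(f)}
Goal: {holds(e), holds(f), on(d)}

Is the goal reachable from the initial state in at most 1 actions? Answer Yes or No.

1. step(e)  →  {holds(a), holds(c), holds(d), holds(e), holds(f), on(e), on(f)}
2. move(d,e)  →  {holds(a), holds(c), holds(d), holds(e), holds(f), on(d), on(e), on(f)}
optimal plan length = 2; 2 > 1

No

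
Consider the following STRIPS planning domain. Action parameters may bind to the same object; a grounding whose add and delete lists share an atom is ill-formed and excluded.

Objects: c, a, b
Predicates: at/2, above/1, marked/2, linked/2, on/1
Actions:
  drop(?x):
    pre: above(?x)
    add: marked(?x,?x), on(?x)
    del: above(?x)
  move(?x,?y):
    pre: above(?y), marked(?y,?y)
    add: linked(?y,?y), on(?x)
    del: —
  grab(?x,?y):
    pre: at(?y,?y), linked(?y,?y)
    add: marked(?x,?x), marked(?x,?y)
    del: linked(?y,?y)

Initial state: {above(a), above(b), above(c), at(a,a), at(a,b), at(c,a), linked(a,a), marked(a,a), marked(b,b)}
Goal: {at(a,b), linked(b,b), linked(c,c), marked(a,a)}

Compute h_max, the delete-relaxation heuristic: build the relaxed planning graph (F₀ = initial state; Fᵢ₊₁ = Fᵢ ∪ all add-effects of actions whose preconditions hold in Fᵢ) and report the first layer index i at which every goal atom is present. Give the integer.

2

F0 = init (9 atoms)
F1 = F0 ∪ {linked(b,b), marked(b,a), marked(c,a), marked(c,c), on(a), on(b), on(c)}  (16 atoms)
F2 = F1 ∪ {linked(c,c)}  (17 atoms)
goal ⊆ F2  ⇒  h_max = 2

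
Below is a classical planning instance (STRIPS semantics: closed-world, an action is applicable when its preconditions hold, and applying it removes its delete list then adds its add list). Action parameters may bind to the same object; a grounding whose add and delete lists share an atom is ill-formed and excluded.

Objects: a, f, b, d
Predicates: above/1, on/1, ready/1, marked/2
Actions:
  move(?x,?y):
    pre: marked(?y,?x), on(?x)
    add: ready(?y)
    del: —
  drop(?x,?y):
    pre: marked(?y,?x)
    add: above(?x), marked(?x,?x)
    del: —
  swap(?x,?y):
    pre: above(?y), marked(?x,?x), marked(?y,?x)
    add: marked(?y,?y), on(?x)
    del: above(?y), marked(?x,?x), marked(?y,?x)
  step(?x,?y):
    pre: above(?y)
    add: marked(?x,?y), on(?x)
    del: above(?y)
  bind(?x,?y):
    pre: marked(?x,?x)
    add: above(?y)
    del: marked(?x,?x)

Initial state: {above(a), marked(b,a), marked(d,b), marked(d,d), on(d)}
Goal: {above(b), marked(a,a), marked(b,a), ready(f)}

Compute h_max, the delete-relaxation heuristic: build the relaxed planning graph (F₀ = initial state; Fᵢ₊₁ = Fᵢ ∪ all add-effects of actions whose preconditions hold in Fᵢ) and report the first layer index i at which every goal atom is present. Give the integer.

2

F0 = init (5 atoms)
F1 = F0 ∪ {above(b), above(d), above(f), marked(a,a), marked(b,b), marked(d,a), marked(f,a), on(a), on(b), on(f), ready(d)}  (16 atoms)
F2 = F1 ∪ {marked(a,b), marked(a,d), marked(a,f), marked(b,d), marked(b,f), marked(d,f), marked(f,b), marked(f,d), marked(f,f), ready(a), ready(b), ready(f)}  (28 atoms)
goal ⊆ F2  ⇒  h_max = 2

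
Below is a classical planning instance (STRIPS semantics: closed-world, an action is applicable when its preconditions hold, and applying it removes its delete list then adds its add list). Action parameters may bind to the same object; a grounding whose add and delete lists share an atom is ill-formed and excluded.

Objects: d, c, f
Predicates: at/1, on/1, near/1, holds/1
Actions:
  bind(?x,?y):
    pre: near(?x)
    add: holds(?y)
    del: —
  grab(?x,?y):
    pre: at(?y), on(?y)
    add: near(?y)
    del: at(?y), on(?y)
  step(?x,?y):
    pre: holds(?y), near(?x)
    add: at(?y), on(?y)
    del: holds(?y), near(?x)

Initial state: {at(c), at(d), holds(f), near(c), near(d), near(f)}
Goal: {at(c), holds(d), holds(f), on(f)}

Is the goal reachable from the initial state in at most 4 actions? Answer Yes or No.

1. bind(d,d)  →  {at(c), at(d), holds(d), holds(f), near(c), near(d), near(f)}
2. step(d,f)  →  {at(c), at(d), at(f), holds(d), near(c), near(f), on(f)}
3. bind(c,f)  →  {at(c), at(d), at(f), holds(d), holds(f), near(c), near(f), on(f)}
optimal plan length = 3; 3 ≤ 4

Yes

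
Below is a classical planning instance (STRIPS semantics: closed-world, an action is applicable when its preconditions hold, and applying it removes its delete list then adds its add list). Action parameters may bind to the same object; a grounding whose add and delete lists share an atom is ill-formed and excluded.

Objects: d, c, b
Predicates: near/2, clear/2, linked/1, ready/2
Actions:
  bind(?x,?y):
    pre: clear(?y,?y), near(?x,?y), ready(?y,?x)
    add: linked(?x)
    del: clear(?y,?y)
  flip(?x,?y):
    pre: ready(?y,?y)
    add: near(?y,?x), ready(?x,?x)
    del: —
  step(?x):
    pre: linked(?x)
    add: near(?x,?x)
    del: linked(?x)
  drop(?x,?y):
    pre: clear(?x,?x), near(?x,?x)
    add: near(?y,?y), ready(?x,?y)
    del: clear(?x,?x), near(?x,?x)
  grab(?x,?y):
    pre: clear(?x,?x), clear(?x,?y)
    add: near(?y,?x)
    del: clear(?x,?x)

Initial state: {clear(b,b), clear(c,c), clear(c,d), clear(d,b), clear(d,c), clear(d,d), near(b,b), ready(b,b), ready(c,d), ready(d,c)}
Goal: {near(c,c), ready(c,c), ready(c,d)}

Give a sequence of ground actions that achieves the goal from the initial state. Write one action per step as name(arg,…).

flip(c,b); flip(c,c)

1. flip(c,b)  →  {clear(b,b), clear(c,c), clear(c,d), clear(d,b), clear(d,c), clear(d,d), near(b,b), near(b,c), ready(b,b), ready(c,c), ready(c,d), ready(d,c)}
2. flip(c,c)  →  {clear(b,b), clear(c,c), clear(c,d), clear(d,b), clear(d,c), clear(d,d), near(b,b), near(b,c), near(c,c), ready(b,b), ready(c,c), ready(c,d), ready(d,c)}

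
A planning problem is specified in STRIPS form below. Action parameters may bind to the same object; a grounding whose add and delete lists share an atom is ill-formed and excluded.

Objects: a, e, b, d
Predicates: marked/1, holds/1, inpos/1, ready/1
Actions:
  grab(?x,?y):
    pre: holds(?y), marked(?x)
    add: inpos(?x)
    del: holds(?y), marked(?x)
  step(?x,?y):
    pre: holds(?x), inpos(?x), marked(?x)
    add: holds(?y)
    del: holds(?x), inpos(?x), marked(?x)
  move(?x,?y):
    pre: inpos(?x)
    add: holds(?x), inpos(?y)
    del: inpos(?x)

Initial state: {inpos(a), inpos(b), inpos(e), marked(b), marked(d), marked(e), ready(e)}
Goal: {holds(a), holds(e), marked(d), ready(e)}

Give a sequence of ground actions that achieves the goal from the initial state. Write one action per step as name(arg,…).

move(a,e); move(e,a)

1. move(a,e)  →  {holds(a), inpos(b), inpos(e), marked(b), marked(d), marked(e), ready(e)}
2. move(e,a)  →  {holds(a), holds(e), inpos(a), inpos(b), marked(b), marked(d), marked(e), ready(e)}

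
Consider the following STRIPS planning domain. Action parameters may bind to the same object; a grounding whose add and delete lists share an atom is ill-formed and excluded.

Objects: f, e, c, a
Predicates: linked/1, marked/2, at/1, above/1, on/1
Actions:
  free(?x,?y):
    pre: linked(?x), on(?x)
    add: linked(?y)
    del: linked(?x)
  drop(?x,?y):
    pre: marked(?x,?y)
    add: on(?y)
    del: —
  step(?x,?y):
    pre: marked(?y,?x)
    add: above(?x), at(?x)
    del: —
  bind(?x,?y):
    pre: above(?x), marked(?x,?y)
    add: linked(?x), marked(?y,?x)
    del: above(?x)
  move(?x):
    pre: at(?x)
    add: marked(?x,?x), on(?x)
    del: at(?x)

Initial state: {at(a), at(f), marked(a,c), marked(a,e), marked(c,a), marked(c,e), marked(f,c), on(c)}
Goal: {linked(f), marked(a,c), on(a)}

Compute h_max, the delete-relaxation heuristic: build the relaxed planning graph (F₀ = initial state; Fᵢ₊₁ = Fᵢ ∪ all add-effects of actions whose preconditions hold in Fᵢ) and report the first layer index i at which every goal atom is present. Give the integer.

F0 = init (8 atoms)
F1 = F0 ∪ {above(a), above(c), above(e), at(c), at(e), marked(a,a), marked(f,f), on(a), on(e), on(f)}  (18 atoms)
F2 = F1 ∪ {above(f), linked(a), linked(c), marked(c,c), marked(e,a), marked(e,c), marked(e,e)}  (25 atoms)
F3 = F2 ∪ {linked(e), linked(f), marked(c,f)}  (28 atoms)
goal ⊆ F3  ⇒  h_max = 3

3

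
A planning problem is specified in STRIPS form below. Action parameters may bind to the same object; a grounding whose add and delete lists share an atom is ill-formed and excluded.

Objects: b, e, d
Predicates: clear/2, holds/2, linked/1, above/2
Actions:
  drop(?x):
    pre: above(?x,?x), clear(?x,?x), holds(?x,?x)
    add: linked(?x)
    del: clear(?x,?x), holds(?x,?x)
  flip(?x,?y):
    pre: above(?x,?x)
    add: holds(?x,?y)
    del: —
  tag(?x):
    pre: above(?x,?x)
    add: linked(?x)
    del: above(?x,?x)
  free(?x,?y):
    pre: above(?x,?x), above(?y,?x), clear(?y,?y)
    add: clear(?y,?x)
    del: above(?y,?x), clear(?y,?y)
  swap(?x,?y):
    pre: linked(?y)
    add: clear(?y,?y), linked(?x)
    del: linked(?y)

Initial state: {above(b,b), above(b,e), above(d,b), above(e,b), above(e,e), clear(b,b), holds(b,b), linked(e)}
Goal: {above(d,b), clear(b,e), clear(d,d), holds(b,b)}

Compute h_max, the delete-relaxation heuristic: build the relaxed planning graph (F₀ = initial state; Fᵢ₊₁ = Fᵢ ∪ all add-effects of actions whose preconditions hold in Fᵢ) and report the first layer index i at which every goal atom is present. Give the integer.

F0 = init (8 atoms)
F1 = F0 ∪ {clear(b,e), clear(e,e), holds(b,d), holds(b,e), holds(e,b), holds(e,d), holds(e,e), linked(b), linked(d)}  (17 atoms)
F2 = F1 ∪ {clear(d,d), clear(e,b)}  (19 atoms)
goal ⊆ F2  ⇒  h_max = 2

2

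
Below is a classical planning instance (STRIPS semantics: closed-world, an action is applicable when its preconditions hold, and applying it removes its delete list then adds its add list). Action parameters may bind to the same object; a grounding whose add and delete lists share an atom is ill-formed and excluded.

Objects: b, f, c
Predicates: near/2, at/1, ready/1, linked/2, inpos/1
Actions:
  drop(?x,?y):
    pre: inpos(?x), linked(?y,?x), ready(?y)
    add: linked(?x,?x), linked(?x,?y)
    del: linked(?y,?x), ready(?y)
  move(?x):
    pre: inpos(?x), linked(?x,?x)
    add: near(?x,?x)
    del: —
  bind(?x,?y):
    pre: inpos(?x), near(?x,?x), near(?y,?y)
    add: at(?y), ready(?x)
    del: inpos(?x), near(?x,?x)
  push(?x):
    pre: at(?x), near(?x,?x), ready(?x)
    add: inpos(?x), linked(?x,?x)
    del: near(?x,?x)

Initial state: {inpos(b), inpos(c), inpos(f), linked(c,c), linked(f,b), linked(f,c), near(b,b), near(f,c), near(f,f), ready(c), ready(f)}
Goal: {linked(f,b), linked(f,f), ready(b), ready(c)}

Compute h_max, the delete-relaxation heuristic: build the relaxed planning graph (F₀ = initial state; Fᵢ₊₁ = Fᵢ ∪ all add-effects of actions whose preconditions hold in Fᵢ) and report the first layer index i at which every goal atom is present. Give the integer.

2

F0 = init (11 atoms)
F1 = F0 ∪ {at(b), at(f), linked(b,b), linked(b,f), linked(c,f), near(c,c), ready(b)}  (18 atoms)
F2 = F1 ∪ {at(c), linked(f,f)}  (20 atoms)
goal ⊆ F2  ⇒  h_max = 2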